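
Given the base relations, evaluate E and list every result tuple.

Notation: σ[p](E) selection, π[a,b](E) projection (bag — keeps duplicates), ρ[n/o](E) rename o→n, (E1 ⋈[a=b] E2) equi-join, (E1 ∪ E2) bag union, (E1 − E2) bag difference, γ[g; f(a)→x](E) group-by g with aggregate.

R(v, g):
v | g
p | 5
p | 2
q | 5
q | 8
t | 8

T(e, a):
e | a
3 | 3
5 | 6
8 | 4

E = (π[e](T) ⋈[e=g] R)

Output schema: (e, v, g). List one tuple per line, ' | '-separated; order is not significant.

Row counts bottom-up:
  T → 3
  π[e](T) → 3
  R → 5
  (π[e](T) ⋈[e=g] R) → 4

== RESULT ==
e | v | g
5 | p | 5
5 | q | 5
8 | q | 8
8 | t | 8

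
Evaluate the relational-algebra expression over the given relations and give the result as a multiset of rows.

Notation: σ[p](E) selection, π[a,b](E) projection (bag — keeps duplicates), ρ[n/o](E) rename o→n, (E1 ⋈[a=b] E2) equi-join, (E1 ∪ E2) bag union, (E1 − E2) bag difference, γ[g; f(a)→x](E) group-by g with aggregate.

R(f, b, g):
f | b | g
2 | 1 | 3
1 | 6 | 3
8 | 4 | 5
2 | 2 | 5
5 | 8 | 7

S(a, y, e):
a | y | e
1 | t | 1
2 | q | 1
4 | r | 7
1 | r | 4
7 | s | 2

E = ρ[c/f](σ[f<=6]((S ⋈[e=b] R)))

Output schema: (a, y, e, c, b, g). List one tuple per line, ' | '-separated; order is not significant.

Per-node cardinality:
  S → 5
  R → 5
  (S ⋈[e=b] R) → 4
  σ[f<=6]((S ⋈[e=b] R)) → 3
  ρ[c/f](σ[f<=6]((S ⋈[e=b] R))) → 3

== RESULT ==
a | y | e | c | b | g
1 | t | 1 | 2 | 1 | 3
2 | q | 1 | 2 | 1 | 3
7 | s | 2 | 2 | 2 | 5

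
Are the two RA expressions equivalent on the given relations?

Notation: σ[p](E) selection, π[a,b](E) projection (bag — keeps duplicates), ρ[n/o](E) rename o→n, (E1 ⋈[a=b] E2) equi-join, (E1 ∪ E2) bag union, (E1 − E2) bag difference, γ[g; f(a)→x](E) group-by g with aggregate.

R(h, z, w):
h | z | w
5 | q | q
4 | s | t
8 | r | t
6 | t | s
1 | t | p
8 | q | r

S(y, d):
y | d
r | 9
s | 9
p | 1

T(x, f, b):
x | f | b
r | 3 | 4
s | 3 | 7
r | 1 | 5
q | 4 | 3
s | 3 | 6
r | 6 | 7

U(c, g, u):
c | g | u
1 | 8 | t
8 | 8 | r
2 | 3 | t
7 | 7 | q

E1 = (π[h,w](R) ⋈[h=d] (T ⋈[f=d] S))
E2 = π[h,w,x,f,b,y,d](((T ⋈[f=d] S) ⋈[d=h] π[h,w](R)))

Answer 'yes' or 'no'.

E1 per-node cardinality:
  R → 6
  π[h,w](R) → 6
  T → 6
  S → 3
  (T ⋈[f=d] S) → 1
  (π[h,w](R) ⋈[h=d] (T ⋈[f=d] S)) → 1
E2 per-node cardinality:
  T → 6
  S → 3
  (T ⋈[f=d] S) → 1
  R → 6
  π[h,w](R) → 6
  ((T ⋈[f=d] S) ⋈[d=h] π[h,w](R)) → 1
  π[h,w,x,f,b,y,d](((T ⋈[f=d] S) ⋈[d=h] π[h,w](R))) → 1

E1 and E2 produce the same multiset:
h | w | x | f | b | y | d
1 | p | r | 1 | 5 | p | 1

yes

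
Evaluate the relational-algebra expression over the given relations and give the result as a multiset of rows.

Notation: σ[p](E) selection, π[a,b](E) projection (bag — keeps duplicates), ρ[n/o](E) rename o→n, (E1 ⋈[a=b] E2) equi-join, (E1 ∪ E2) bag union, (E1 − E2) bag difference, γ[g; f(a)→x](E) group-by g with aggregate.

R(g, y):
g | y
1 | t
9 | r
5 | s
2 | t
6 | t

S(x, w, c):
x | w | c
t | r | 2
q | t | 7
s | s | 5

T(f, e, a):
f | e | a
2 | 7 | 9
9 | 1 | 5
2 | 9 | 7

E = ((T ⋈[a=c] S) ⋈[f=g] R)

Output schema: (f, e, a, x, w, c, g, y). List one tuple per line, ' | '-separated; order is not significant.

Subexpression sizes:
  T → 3
  S → 3
  (T ⋈[a=c] S) → 2
  R → 5
  ((T ⋈[a=c] S) ⋈[f=g] R) → 2

== RESULT ==
f | e | a | x | w | c | g | y
2 | 9 | 7 | q | t | 7 | 2 | t
9 | 1 | 5 | s | s | 5 | 9 | r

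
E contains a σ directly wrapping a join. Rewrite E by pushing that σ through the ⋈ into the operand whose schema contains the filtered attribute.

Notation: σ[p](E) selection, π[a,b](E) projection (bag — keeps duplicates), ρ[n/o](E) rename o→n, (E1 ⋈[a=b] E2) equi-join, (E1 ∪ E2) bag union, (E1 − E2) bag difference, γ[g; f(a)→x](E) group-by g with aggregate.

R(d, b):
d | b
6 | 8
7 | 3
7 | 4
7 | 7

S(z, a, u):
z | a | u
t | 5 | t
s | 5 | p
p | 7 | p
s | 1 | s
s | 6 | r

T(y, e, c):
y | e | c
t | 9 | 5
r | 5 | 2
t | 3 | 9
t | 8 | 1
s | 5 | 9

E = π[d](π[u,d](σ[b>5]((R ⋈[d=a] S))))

σ filters on b, owned by the left side.
E' = π[d](π[u,d]((σ[b>5](R) ⋈[d=a] S)))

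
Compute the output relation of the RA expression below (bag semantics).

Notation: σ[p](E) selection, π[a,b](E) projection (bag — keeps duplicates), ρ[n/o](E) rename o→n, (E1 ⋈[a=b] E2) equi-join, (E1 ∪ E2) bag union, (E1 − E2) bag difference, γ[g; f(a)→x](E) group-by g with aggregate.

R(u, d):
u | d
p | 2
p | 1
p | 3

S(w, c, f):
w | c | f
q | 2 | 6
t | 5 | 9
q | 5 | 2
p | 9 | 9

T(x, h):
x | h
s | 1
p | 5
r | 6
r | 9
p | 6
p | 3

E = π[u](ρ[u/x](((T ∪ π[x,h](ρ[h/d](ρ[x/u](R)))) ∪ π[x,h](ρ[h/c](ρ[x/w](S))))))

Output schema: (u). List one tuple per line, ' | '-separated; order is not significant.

Subexpression sizes:
  T → 6
  R → 3
  ρ[x/u](R) → 3
  ρ[h/d](ρ[x/u](R)) → 3
  π[x,h](ρ[h/d](ρ[x/u](R))) → 3
  (T ∪ π[x,h](ρ[h/d](ρ[x/u](R)))) → 9
  S → 4
  ρ[x/w](S) → 4
  ρ[h/c](ρ[x/w](S)) → 4
  π[x,h](ρ[h/c](ρ[x/w](S))) → 4
  ((T ∪ π[x,h](ρ[h/d](ρ[x/u](R)))) ∪ π[x,h](ρ[h/c](ρ[x/w](S)))) → 13
  ρ[u/x](((T ∪ π[x,h](ρ[h/d](ρ[x/u](R)))) ∪ π[x,h](ρ[h/c](ρ[x/w](S))))) → 13
  π[u](ρ[u/x](((T ∪ π[x,h](ρ[h/d](ρ[x/u](R)))) ∪ π[x,h](ρ[h/c](ρ[x/w](S)))))) → 13

== RESULT ==
u
p
p
p
p
p
p
p
q
q
r
r
s
t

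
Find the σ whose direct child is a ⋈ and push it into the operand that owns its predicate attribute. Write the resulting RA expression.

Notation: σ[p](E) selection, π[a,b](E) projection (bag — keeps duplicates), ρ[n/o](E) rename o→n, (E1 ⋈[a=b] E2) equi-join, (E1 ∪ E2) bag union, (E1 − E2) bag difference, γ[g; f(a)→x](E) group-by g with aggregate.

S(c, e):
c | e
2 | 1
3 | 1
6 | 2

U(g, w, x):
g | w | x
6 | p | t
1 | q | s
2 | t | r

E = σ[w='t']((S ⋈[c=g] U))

σ filters on w, owned by the right side.
E' = (S ⋈[c=g] σ[w='t'](U))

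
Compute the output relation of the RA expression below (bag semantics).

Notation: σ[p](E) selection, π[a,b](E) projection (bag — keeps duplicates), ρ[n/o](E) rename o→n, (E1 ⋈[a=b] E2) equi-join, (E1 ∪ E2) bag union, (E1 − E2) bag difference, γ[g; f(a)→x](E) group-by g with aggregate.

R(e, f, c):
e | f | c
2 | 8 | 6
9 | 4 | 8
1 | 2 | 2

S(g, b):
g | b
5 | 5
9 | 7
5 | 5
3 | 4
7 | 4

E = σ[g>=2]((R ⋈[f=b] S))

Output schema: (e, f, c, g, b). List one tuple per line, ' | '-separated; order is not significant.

Per-node cardinality:
  R → 3
  S → 5
  (R ⋈[f=b] S) → 2
  σ[g>=2]((R ⋈[f=b] S)) → 2

== RESULT ==
e | f | c | g | b
9 | 4 | 8 | 3 | 4
9 | 4 | 8 | 7 | 4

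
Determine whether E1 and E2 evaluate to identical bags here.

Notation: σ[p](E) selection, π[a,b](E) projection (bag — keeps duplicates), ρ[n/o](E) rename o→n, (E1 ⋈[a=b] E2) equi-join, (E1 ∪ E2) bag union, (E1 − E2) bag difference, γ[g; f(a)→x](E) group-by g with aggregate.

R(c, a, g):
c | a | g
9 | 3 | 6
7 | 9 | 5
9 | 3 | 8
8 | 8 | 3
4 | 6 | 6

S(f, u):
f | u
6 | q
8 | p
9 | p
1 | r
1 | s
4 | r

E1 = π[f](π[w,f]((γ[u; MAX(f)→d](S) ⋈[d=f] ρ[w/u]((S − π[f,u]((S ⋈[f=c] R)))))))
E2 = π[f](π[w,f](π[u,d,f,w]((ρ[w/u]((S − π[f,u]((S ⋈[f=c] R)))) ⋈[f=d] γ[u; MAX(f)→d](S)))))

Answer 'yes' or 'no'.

E1 subexpression sizes:
  S → 6
  γ[u; MAX(f)→d](S) → 4
  S → 6
  S → 6
  R → 5
  (S ⋈[f=c] R) → 4
  π[f,u]((S ⋈[f=c] R)) → 4
  (S − π[f,u]((S ⋈[f=c] R))) → 3
  ρ[w/u]((S − π[f,u]((S ⋈[f=c] R)))) → 3
  (γ[u; MAX(f)→d](S) ⋈[d=f] ρ[w/u]((S − π[f,u]((S ⋈[f=c] R))))) → 3
  π[w,f]((γ[u; MAX(f)→d](S) ⋈[d=f] ρ[w/u]((S − π[f,u]((S ⋈[f=c] R)))))) → 3
  π[f](π[w,f]((γ[u; MAX(f)→d](S) ⋈[d=f] ρ[w/u]((S − π[f,u]((S ⋈[f=c] R))))))) → 3
E2 subexpression sizes:
  S → 6
  S → 6
  R → 5
  (S ⋈[f=c] R) → 4
  π[f,u]((S ⋈[f=c] R)) → 4
  (S − π[f,u]((S ⋈[f=c] R))) → 3
  ρ[w/u]((S − π[f,u]((S ⋈[f=c] R)))) → 3
  S → 6
  γ[u; MAX(f)→d](S) → 4
  (ρ[w/u]((S − π[f,u]((S ⋈[f=c] R)))) ⋈[f=d] γ[u; MAX(f)→d](S)) → 3
  π[u,d,f,w]((ρ[w/u]((S − π[f,u]((S ⋈[f=c] R)))) ⋈[f=d] γ[u; MAX(f)→d](S))) → 3
  π[w,f](π[u,d,f,w]((ρ[w/u]((S − π[f,u]((S ⋈[f=c] R)))) ⋈[f=d] γ[u; MAX(f)→d](S)))) → 3
  π[f](π[w,f](π[u,d,f,w]((ρ[w/u]((S − π[f,u]((S ⋈[f=c] R)))) ⋈[f=d] γ[u; MAX(f)→d](S))))) → 3

E1 and E2 produce the same multiset:
f
1
1
6

yes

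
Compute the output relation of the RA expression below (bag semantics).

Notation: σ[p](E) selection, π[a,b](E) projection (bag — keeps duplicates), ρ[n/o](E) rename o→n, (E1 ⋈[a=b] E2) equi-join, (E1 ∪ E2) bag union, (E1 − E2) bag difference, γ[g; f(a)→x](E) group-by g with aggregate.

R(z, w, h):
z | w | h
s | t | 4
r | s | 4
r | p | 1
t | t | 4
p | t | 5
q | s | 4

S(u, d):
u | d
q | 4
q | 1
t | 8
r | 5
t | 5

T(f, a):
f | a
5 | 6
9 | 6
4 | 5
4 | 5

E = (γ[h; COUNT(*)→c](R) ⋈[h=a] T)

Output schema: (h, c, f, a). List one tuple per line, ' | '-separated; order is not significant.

Row counts bottom-up:
  R → 6
  γ[h; COUNT(*)→c](R) → 3
  T → 4
  (γ[h; COUNT(*)→c](R) ⋈[h=a] T) → 2

== RESULT ==
h | c | f | a
5 | 1 | 4 | 5
5 | 1 | 4 | 5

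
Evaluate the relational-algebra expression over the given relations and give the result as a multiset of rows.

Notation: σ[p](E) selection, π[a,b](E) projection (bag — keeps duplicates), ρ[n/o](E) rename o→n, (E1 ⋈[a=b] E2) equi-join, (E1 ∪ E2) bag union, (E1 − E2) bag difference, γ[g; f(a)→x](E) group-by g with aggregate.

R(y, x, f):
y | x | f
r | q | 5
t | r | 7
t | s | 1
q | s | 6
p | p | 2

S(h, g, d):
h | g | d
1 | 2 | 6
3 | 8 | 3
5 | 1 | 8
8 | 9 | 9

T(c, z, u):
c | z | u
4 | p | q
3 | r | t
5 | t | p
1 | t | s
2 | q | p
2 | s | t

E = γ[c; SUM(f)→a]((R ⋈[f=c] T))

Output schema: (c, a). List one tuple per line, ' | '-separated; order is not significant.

Per-node cardinality:
  R → 5
  T → 6
  (R ⋈[f=c] T) → 4
  γ[c; SUM(f)→a]((R ⋈[f=c] T)) → 3

== RESULT ==
c | a
1 | 1
2 | 4
5 | 5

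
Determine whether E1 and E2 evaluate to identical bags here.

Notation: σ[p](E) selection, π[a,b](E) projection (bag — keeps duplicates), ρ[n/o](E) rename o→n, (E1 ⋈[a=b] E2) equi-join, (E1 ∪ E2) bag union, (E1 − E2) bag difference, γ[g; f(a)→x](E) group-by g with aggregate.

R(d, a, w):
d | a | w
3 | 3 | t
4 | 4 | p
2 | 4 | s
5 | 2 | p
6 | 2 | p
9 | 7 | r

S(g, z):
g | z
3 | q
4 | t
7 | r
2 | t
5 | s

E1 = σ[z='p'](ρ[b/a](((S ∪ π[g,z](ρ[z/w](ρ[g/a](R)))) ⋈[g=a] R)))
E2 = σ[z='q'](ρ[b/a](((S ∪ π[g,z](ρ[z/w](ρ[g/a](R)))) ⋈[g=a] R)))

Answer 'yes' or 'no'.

E1 per-node cardinality:
  S → 5
  R → 6
  ρ[g/a](R) → 6
  ρ[z/w](ρ[g/a](R)) → 6
  π[g,z](ρ[z/w](ρ[g/a](R))) → 6
  (S ∪ π[g,z](ρ[z/w](ρ[g/a](R)))) → 11
  R → 6
  ((S ∪ π[g,z](ρ[z/w](ρ[g/a](R)))) ⋈[g=a] R) → 16
  ρ[b/a](((S ∪ π[g,z](ρ[z/w](ρ[g/a](R)))) ⋈[g=a] R)) → 16
  σ[z='p'](ρ[b/a](((S ∪ π[g,z](ρ[z/w](ρ[g/a](R)))) ⋈[g=a] R))) → 6
E2 per-node cardinality:
  S → 5
  R → 6
  ρ[g/a](R) → 6
  ρ[z/w](ρ[g/a](R)) → 6
  π[g,z](ρ[z/w](ρ[g/a](R))) → 6
  (S ∪ π[g,z](ρ[z/w](ρ[g/a](R)))) → 11
  R → 6
  ((S ∪ π[g,z](ρ[z/w](ρ[g/a](R)))) ⋈[g=a] R) → 16
  ρ[b/a](((S ∪ π[g,z](ρ[z/w](ρ[g/a](R)))) ⋈[g=a] R)) → 16
  σ[z='q'](ρ[b/a](((S ∪ π[g,z](ρ[z/w](ρ[g/a](R)))) ⋈[g=a] R))) → 1

E1 result:
g | z | d | b | w
2 | p | 5 | 2 | p
2 | p | 5 | 2 | p
2 | p | 6 | 2 | p
2 | p | 6 | 2 | p
4 | p | 2 | 4 | s
4 | p | 4 | 4 | p
E2 result:
g | z | d | b | w
3 | q | 3 | 3 | t
Witness: (4, 'p', 4, 4, 'p') appears 1× in E1 but 0× in E2.

no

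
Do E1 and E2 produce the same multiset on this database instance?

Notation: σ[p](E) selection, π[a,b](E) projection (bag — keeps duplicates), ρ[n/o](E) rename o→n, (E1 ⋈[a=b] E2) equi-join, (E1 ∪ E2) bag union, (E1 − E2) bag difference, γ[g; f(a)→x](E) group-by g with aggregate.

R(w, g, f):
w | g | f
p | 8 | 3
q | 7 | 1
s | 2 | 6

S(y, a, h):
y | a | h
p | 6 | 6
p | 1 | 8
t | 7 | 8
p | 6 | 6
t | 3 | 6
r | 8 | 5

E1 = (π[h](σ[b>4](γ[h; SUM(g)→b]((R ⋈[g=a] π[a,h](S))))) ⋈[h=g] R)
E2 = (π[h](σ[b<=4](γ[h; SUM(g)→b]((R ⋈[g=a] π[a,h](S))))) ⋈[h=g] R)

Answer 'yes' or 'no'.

E1 per-node cardinality:
  R → 3
  S → 6
  π[a,h](S) → 6
  (R ⋈[g=a] π[a,h](S)) → 2
  γ[h; SUM(g)→b]((R ⋈[g=a] π[a,h](S))) → 2
  σ[b>4](γ[h; SUM(g)→b]((R ⋈[g=a] π[a,h](S)))) → 2
  π[h](σ[b>4](γ[h; SUM(g)→b]((R ⋈[g=a] π[a,h](S))))) → 2
  R → 3
  (π[h](σ[b>4](γ[h; SUM(g)→b]((R ⋈[g=a] π[a,h](S))))) ⋈[h=g] R) → 1
E2 per-node cardinality:
  R → 3
  S → 6
  π[a,h](S) → 6
  (R ⋈[g=a] π[a,h](S)) → 2
  γ[h; SUM(g)→b]((R ⋈[g=a] π[a,h](S))) → 2
  σ[b<=4](γ[h; SUM(g)→b]((R ⋈[g=a] π[a,h](S)))) → 0
  π[h](σ[b<=4](γ[h; SUM(g)→b]((R ⋈[g=a] π[a,h](S))))) → 0
  R → 3
  (π[h](σ[b<=4](γ[h; SUM(g)→b]((R ⋈[g=a] π[a,h](S))))) ⋈[h=g] R) → 0

E1 result:
h | w | g | f
8 | p | 8 | 3
E2 result:
h | w | g | f
(0 rows)
Witness: (8, 'p', 8, 3) appears 1× in E1 but 0× in E2.

no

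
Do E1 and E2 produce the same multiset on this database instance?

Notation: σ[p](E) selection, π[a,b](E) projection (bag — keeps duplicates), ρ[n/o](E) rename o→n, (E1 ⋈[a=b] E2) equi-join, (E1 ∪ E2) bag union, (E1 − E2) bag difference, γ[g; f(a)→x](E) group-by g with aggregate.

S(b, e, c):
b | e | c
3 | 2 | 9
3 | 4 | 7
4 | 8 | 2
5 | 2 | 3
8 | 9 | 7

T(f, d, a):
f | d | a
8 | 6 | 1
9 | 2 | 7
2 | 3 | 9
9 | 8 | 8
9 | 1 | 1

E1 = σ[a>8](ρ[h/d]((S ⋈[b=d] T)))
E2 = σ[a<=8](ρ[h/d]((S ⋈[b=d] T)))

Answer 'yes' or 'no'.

E1 stepwise |·|:
  S → 5
  T → 5
  (S ⋈[b=d] T) → 3
  ρ[h/d]((S ⋈[b=d] T)) → 3
  σ[a>8](ρ[h/d]((S ⋈[b=d] T))) → 2
E2 stepwise |·|:
  S → 5
  T → 5
  (S ⋈[b=d] T) → 3
  ρ[h/d]((S ⋈[b=d] T)) → 3
  σ[a<=8](ρ[h/d]((S ⋈[b=d] T))) → 1

E1 result:
b | e | c | f | h | a
3 | 2 | 9 | 2 | 3 | 9
3 | 4 | 7 | 2 | 3 | 9
E2 result:
b | e | c | f | h | a
8 | 9 | 7 | 9 | 8 | 8
Witness: (3, 2, 9, 2, 3, 9) appears 1× in E1 but 0× in E2.

no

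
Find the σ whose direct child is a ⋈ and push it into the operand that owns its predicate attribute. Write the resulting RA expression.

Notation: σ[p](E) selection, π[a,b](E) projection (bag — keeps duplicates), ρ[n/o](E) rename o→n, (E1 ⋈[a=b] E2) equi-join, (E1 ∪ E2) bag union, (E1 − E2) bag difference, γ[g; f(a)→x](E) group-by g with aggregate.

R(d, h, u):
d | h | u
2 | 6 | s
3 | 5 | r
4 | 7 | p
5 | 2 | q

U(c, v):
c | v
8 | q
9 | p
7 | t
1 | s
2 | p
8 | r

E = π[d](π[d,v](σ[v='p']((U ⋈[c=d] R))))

σ filters on v, owned by the left side.
E' = π[d](π[d,v]((σ[v='p'](U) ⋈[c=d] R)))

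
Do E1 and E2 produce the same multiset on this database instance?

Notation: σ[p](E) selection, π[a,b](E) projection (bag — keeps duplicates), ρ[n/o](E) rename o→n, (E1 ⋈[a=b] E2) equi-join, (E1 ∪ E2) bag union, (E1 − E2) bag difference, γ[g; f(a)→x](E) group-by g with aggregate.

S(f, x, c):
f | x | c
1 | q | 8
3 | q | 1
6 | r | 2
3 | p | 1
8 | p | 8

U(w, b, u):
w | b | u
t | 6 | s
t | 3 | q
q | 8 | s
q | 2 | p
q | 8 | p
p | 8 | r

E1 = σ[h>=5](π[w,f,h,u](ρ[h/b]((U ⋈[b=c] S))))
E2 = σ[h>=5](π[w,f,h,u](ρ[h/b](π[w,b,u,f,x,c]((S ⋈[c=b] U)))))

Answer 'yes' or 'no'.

E1 per-node cardinality:
  U → 6
  S → 5
  (U ⋈[b=c] S) → 7
  ρ[h/b]((U ⋈[b=c] S)) → 7
  π[w,f,h,u](ρ[h/b]((U ⋈[b=c] S))) → 7
  σ[h>=5](π[w,f,h,u](ρ[h/b]((U ⋈[b=c] S)))) → 6
E2 per-node cardinality:
  S → 5
  U → 6
  (S ⋈[c=b] U) → 7
  π[w,b,u,f,x,c]((S ⋈[c=b] U)) → 7
  ρ[h/b](π[w,b,u,f,x,c]((S ⋈[c=b] U))) → 7
  π[w,f,h,u](ρ[h/b](π[w,b,u,f,x,c]((S ⋈[c=b] U)))) → 7
  σ[h>=5](π[w,f,h,u](ρ[h/b](π[w,b,u,f,x,c]((S ⋈[c=b] U))))) → 6

E1 and E2 produce the same multiset:
w | f | h | u
p | 1 | 8 | r
p | 8 | 8 | r
q | 1 | 8 | p
q | 1 | 8 | s
q | 8 | 8 | p
q | 8 | 8 | s

yes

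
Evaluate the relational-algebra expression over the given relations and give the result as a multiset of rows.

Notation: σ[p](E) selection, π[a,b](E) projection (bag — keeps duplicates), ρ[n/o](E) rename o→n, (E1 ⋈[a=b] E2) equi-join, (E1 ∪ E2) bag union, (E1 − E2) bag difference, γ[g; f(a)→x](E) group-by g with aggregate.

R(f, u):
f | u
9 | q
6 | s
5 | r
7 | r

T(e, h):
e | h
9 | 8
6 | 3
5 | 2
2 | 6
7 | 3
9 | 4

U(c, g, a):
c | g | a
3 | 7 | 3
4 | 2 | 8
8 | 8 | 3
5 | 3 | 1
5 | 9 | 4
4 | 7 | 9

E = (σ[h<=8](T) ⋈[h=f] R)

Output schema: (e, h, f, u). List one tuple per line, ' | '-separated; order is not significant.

Row counts bottom-up:
  T → 6
  σ[h<=8](T) → 6
  R → 4
  (σ[h<=8](T) ⋈[h=f] R) → 1

== RESULT ==
e | h | f | u
2 | 6 | 6 | s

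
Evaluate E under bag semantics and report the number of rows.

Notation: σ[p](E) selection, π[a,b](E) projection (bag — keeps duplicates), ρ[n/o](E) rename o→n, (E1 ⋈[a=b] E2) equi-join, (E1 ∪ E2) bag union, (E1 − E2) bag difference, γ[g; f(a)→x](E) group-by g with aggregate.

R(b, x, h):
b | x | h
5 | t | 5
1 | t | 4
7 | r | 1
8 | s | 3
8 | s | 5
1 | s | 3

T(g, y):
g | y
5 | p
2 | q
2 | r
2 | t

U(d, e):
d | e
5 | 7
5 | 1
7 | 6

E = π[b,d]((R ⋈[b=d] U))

Subexpression sizes:
  R → 6
  U → 3
  (R ⋈[b=d] U) → 3
  π[b,d]((R ⋈[b=d] U)) → 3

|E| = 3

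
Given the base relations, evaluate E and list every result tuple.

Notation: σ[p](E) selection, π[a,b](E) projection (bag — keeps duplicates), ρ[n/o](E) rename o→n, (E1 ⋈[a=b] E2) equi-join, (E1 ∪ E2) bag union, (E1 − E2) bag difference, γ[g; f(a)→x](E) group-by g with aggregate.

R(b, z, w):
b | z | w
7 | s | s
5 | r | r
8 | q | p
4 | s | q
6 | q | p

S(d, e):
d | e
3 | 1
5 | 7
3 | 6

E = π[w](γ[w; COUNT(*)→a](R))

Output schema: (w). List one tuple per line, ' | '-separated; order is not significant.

Subexpression sizes:
  R → 5
  γ[w; COUNT(*)→a](R) → 4
  π[w](γ[w; COUNT(*)→a](R)) → 4

== RESULT ==
w
p
q
r
s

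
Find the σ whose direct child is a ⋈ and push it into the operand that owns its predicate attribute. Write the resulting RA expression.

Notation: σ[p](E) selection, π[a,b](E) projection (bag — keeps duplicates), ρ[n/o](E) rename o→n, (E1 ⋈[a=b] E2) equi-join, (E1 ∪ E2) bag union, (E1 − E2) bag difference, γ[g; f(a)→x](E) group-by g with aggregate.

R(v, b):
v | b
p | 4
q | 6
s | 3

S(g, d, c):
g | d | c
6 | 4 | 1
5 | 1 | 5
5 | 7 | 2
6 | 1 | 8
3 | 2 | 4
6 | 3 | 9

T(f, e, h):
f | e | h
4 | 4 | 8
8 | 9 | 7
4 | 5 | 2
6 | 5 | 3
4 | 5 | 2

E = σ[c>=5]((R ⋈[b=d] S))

σ filters on c, owned by the right side.
E' = (R ⋈[b=d] σ[c>=5](S))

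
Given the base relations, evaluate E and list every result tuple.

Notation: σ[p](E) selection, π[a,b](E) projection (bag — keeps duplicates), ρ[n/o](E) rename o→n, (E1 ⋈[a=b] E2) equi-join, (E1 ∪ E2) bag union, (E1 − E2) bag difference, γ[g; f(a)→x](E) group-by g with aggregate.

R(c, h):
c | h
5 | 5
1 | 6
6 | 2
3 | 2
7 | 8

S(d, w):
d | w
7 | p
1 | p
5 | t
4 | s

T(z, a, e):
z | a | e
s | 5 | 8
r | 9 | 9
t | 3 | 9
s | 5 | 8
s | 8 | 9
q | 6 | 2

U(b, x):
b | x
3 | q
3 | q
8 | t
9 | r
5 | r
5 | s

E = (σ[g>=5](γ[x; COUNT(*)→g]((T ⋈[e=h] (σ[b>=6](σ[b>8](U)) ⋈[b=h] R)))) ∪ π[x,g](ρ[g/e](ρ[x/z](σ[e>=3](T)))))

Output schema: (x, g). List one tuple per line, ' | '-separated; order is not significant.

Row counts bottom-up:
  T → 6
  U → 6
  σ[b>8](U) → 1
  σ[b>=6](σ[b>8](U)) → 1
  R → 5
  (σ[b>=6](σ[b>8](U)) ⋈[b=h] R) → 0
  (T ⋈[e=h] (σ[b>=6](σ[b>8](U)) ⋈[b=h] R)) → 0
  γ[x; COUNT(*)→g]((T ⋈[e=h] (σ[b>=6](σ[b>8](U)) ⋈[b=h] R))) → 0
  σ[g>=5](γ[x; COUNT(*)→g]((T ⋈[e=h] (σ[b>=6](σ[b>8](U)) ⋈[b=h] R)))) → 0
  T → 6
  σ[e>=3](T) → 5
  ρ[x/z](σ[e>=3](T)) → 5
  ρ[g/e](ρ[x/z](σ[e>=3](T))) → 5
  π[x,g](ρ[g/e](ρ[x/z](σ[e>=3](T)))) → 5
  (σ[g>=5](γ[x; COUNT(*)→g]((T ⋈[e=h] (σ[b>=6](σ[b>8](U)) ⋈[b=h] R)))) ∪ π[x,g](ρ[g/e](ρ[x/z](σ[e>=3](T))))) → 5

== RESULT ==
x | g
r | 9
s | 8
s | 8
s | 9
t | 9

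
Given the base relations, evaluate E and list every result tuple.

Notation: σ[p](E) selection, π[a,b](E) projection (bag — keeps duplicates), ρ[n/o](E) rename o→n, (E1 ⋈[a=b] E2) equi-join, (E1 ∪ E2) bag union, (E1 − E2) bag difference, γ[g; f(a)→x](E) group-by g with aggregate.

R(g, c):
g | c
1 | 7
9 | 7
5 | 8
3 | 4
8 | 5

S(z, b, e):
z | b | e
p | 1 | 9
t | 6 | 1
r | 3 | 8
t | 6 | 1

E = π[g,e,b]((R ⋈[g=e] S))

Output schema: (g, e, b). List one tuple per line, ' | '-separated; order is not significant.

Per-node cardinality:
  R → 5
  S → 4
  (R ⋈[g=e] S) → 4
  π[g,e,b]((R ⋈[g=e] S)) → 4

== RESULT ==
g | e | b
1 | 1 | 6
1 | 1 | 6
8 | 8 | 3
9 | 9 | 1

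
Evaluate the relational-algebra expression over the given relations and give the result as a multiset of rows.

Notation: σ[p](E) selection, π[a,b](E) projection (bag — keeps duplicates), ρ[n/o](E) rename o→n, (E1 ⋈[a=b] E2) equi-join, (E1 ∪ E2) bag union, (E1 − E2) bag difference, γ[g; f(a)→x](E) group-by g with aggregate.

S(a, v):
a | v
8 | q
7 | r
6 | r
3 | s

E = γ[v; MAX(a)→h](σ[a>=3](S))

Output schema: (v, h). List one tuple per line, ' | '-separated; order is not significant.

Row counts bottom-up:
  S → 4
  σ[a>=3](S) → 4
  γ[v; MAX(a)→h](σ[a>=3](S)) → 3

== RESULT ==
v | h
q | 8
r | 7
s | 3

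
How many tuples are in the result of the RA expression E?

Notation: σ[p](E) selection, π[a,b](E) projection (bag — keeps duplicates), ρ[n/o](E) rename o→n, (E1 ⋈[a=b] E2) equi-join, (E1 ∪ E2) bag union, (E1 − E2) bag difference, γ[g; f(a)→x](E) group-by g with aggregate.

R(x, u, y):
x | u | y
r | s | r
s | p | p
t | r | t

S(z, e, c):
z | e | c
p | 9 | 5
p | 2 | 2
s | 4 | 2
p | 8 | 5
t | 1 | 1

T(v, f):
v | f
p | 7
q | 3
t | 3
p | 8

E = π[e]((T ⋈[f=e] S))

Row counts bottom-up:
  T → 4
  S → 5
  (T ⋈[f=e] S) → 1
  π[e]((T ⋈[f=e] S)) → 1

|E| = 1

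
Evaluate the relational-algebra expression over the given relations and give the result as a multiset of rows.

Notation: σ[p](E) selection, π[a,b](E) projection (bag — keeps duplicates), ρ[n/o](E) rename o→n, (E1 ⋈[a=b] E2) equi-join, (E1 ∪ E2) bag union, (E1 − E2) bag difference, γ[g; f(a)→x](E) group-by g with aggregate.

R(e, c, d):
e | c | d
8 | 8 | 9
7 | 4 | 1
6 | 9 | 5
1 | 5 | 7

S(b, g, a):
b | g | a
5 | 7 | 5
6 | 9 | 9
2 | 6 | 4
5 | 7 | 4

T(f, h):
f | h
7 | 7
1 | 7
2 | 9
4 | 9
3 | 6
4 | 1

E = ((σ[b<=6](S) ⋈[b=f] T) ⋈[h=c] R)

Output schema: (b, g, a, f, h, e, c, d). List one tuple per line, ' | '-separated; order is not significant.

Per-node cardinality:
  S → 4
  σ[b<=6](S) → 4
  T → 6
  (σ[b<=6](S) ⋈[b=f] T) → 1
  R → 4
  ((σ[b<=6](S) ⋈[b=f] T) ⋈[h=c] R) → 1

== RESULT ==
b | g | a | f | h | e | c | d
2 | 6 | 4 | 2 | 9 | 6 | 9 | 5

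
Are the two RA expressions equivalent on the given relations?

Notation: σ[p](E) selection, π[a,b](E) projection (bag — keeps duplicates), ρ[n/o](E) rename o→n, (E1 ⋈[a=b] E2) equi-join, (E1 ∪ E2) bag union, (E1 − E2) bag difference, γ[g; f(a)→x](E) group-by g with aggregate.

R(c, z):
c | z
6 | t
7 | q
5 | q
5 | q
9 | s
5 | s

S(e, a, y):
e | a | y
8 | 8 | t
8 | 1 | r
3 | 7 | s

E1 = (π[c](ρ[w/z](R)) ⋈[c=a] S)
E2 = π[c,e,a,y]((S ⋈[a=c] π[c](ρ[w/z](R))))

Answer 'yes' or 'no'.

E1 row counts bottom-up:
  R → 6
  ρ[w/z](R) → 6
  π[c](ρ[w/z](R)) → 6
  S → 3
  (π[c](ρ[w/z](R)) ⋈[c=a] S) → 1
E2 row counts bottom-up:
  S → 3
  R → 6
  ρ[w/z](R) → 6
  π[c](ρ[w/z](R)) → 6
  (S ⋈[a=c] π[c](ρ[w/z](R))) → 1
  π[c,e,a,y]((S ⋈[a=c] π[c](ρ[w/z](R)))) → 1

E1 and E2 produce the same multiset:
c | e | a | y
7 | 3 | 7 | s

yes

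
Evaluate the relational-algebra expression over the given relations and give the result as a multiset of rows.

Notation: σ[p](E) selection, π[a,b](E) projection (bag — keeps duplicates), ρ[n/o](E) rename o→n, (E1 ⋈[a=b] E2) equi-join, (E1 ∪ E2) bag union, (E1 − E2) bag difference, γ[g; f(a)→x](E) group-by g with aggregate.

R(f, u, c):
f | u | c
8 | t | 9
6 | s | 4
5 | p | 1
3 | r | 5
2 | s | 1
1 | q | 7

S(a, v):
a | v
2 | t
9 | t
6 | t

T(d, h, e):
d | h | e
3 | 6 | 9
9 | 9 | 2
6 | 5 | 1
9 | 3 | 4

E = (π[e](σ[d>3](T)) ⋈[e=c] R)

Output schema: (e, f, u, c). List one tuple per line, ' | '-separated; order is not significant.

Stepwise |·|:
  T → 4
  σ[d>3](T) → 3
  π[e](σ[d>3](T)) → 3
  R → 6
  (π[e](σ[d>3](T)) ⋈[e=c] R) → 3

== RESULT ==
e | f | u | c
1 | 2 | s | 1
1 | 5 | p | 1
4 | 6 | s | 4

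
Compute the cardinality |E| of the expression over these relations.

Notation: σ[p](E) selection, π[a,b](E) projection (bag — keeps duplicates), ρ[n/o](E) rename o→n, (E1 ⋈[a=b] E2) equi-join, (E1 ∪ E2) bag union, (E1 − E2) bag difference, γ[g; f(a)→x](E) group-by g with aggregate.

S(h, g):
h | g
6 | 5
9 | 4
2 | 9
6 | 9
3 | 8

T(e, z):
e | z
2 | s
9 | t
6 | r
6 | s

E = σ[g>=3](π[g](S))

Per-node cardinality:
  S → 5
  π[g](S) → 5
  σ[g>=3](π[g](S)) → 5

|E| = 5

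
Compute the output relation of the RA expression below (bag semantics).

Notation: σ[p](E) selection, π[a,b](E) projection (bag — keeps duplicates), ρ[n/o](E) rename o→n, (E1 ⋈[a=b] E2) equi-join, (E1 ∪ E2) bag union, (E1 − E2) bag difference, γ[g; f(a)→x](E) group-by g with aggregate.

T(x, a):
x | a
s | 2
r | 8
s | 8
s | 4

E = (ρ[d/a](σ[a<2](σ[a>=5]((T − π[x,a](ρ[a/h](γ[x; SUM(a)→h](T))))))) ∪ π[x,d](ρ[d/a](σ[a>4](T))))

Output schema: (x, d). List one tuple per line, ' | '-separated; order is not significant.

Stepwise |·|:
  T → 4
  T → 4
  γ[x; SUM(a)→h](T) → 2
  ρ[a/h](γ[x; SUM(a)→h](T)) → 2
  π[x,a](ρ[a/h](γ[x; SUM(a)→h](T))) → 2
  (T − π[x,a](ρ[a/h](γ[x; SUM(a)→h](T)))) → 3
  σ[a>=5]((T − π[x,a](ρ[a/h](γ[x; SUM(a)→h](T))))) → 1
  σ[a<2](σ[a>=5]((T − π[x,a](ρ[a/h](γ[x; SUM(a)→h](T)))))) → 0
  ρ[d/a](σ[a<2](σ[a>=5]((T − π[x,a](ρ[a/h](γ[x; SUM(a)→h](T))))))) → 0
  T → 4
  σ[a>4](T) → 2
  ρ[d/a](σ[a>4](T)) → 2
  π[x,d](ρ[d/a](σ[a>4](T))) → 2
  (ρ[d/a](σ[a<2](σ[a>=5]((T − π[x,a](ρ[a/h](γ[x; SUM(a)→h](T))))))) ∪ π[x,d](ρ[d/a](σ[a>4](T)))) → 2

== RESULT ==
x | d
r | 8
s | 8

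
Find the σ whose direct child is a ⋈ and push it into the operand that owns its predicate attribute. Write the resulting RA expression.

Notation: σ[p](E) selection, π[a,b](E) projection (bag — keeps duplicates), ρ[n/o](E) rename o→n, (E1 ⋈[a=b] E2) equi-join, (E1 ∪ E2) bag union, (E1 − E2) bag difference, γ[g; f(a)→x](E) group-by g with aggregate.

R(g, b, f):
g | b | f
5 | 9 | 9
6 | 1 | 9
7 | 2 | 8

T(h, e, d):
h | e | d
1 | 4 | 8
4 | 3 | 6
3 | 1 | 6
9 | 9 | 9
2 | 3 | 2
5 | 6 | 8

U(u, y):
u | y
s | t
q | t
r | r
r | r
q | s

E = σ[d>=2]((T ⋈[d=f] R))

σ filters on d, owned by the left side.
E' = (σ[d>=2](T) ⋈[d=f] R)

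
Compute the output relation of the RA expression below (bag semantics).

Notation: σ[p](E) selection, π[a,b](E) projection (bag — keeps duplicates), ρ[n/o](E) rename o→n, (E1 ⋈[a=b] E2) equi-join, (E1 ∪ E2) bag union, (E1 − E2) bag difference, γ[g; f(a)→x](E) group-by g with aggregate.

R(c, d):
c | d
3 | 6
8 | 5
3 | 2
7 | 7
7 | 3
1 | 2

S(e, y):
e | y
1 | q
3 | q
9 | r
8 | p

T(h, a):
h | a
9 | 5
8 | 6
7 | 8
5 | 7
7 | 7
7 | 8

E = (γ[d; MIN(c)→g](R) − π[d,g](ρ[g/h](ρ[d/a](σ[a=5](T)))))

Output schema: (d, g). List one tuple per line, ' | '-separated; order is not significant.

Subexpression sizes:
  R → 6
  γ[d; MIN(c)→g](R) → 5
  T → 6
  σ[a=5](T) → 1
  ρ[d/a](σ[a=5](T)) → 1
  ρ[g/h](ρ[d/a](σ[a=5](T))) → 1
  π[d,g](ρ[g/h](ρ[d/a](σ[a=5](T)))) → 1
  (γ[d; MIN(c)→g](R) − π[d,g](ρ[g/h](ρ[d/a](σ[a=5](T))))) → 5

== RESULT ==
d | g
2 | 1
3 | 7
5 | 8
6 | 3
7 | 7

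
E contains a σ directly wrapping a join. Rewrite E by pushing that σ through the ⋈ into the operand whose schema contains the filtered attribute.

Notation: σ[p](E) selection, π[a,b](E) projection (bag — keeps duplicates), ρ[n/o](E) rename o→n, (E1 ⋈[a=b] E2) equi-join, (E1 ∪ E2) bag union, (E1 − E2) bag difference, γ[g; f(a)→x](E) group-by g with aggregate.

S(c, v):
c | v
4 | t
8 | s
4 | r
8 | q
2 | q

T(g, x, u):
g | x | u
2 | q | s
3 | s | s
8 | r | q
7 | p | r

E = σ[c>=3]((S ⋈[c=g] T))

σ filters on c, owned by the left side.
E' = (σ[c>=3](S) ⋈[c=g] T)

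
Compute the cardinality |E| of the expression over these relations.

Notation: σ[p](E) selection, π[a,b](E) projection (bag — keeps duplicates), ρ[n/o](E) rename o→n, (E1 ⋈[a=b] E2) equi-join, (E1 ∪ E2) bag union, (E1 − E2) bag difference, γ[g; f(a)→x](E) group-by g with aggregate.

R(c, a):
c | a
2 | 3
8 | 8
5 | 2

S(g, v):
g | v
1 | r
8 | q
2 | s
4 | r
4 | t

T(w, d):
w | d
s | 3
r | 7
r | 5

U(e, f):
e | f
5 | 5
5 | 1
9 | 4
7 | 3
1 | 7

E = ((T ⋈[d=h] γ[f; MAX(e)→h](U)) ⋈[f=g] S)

Per-node cardinality:
  T → 3
  U → 5
  γ[f; MAX(e)→h](U) → 5
  (T ⋈[d=h] γ[f; MAX(e)→h](U)) → 3
  S → 5
  ((T ⋈[d=h] γ[f; MAX(e)→h](U)) ⋈[f=g] S) → 1

|E| = 1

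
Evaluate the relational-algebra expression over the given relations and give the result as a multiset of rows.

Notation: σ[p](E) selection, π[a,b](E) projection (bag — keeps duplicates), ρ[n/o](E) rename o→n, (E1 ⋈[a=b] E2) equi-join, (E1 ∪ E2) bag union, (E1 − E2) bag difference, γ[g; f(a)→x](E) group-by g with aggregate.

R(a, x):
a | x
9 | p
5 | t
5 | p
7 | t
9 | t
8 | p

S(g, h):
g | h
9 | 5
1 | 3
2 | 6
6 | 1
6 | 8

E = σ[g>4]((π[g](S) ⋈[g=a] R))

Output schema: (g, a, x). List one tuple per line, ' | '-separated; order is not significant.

Per-node cardinality:
  S → 5
  π[g](S) → 5
  R → 6
  (π[g](S) ⋈[g=a] R) → 2
  σ[g>4]((π[g](S) ⋈[g=a] R)) → 2

== RESULT ==
g | a | x
9 | 9 | p
9 | 9 | t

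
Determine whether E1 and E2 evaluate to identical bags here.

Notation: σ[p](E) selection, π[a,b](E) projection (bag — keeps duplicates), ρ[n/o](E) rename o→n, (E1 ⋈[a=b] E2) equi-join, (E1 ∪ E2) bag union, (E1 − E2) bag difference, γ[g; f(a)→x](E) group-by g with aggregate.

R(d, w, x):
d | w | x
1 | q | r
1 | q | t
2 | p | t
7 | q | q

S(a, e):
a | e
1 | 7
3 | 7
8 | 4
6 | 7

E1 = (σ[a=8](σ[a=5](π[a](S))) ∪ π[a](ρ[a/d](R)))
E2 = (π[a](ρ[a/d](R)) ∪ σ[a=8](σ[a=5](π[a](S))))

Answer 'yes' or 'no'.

E1 stepwise |·|:
  S → 4
  π[a](S) → 4
  σ[a=5](π[a](S)) → 0
  σ[a=8](σ[a=5](π[a](S))) → 0
  R → 4
  ρ[a/d](R) → 4
  π[a](ρ[a/d](R)) → 4
  (σ[a=8](σ[a=5](π[a](S))) ∪ π[a](ρ[a/d](R))) → 4
E2 stepwise |·|:
  R → 4
  ρ[a/d](R) → 4
  π[a](ρ[a/d](R)) → 4
  S → 4
  π[a](S) → 4
  σ[a=5](π[a](S)) → 0
  σ[a=8](σ[a=5](π[a](S))) → 0
  (π[a](ρ[a/d](R)) ∪ σ[a=8](σ[a=5](π[a](S)))) → 4

E1 and E2 produce the same multiset:
a
1
1
2
7

yes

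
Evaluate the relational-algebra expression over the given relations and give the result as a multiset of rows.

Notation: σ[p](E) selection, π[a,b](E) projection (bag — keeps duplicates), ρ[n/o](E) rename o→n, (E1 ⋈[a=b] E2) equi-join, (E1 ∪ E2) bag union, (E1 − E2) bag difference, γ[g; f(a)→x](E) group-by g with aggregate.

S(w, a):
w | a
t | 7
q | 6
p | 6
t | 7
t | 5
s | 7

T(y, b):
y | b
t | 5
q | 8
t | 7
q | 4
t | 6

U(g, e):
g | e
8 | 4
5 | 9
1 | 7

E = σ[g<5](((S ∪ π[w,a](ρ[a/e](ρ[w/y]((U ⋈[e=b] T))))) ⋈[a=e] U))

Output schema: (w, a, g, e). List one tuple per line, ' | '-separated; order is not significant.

Per-node cardinality:
  S → 6
  U → 3
  T → 5
  (U ⋈[e=b] T) → 2
  ρ[w/y]((U ⋈[e=b] T)) → 2
  ρ[a/e](ρ[w/y]((U ⋈[e=b] T))) → 2
  π[w,a](ρ[a/e](ρ[w/y]((U ⋈[e=b] T)))) → 2
  (S ∪ π[w,a](ρ[a/e](ρ[w/y]((U ⋈[e=b] T))))) → 8
  U → 3
  ((S ∪ π[w,a](ρ[a/e](ρ[w/y]((U ⋈[e=b] T))))) ⋈[a=e] U) → 5
  σ[g<5](((S ∪ π[w,a](ρ[a/e](ρ[w/y]((U ⋈[e=b] T))))) ⋈[a=e] U)) → 4

== RESULT ==
w | a | g | e
s | 7 | 1 | 7
t | 7 | 1 | 7
t | 7 | 1 | 7
t | 7 | 1 | 7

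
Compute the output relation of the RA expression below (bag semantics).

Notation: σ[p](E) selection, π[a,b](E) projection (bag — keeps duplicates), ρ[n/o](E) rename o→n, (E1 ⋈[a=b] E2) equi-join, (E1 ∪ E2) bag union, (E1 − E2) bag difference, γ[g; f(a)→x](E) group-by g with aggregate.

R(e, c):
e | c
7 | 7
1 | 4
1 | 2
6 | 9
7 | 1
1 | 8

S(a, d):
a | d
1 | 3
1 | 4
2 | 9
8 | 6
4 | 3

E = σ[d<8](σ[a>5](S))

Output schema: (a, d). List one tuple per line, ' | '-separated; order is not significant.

Subexpression sizes:
  S → 5
  σ[a>5](S) → 1
  σ[d<8](σ[a>5](S)) → 1

== RESULT ==
a | d
8 | 6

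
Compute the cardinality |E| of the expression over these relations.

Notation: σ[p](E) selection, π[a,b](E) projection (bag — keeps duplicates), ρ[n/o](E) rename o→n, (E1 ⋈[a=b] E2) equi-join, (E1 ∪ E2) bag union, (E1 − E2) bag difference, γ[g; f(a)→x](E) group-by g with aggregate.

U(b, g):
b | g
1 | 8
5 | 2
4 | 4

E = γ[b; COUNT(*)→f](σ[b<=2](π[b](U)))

Stepwise |·|:
  U → 3
  π[b](U) → 3
  σ[b<=2](π[b](U)) → 1
  γ[b; COUNT(*)→f](σ[b<=2](π[b](U))) → 1

|E| = 1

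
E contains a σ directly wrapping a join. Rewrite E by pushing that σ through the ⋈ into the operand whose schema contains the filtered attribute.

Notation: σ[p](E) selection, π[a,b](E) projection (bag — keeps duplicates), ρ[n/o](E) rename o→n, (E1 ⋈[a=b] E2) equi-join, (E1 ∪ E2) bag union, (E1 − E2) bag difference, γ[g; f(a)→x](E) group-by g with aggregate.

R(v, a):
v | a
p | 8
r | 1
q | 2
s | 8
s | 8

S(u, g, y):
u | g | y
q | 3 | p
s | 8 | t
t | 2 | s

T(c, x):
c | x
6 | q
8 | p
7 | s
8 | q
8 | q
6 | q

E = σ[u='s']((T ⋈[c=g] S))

σ filters on u, owned by the right side.
E' = (T ⋈[c=g] σ[u='s'](S))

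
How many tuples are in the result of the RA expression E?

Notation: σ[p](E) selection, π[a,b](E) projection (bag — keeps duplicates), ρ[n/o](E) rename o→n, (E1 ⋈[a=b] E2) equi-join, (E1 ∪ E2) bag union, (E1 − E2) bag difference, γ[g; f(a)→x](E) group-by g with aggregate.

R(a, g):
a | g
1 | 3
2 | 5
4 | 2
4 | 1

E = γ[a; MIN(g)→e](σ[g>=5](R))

Stepwise |·|:
  R → 4
  σ[g>=5](R) → 1
  γ[a; MIN(g)→e](σ[g>=5](R)) → 1

|E| = 1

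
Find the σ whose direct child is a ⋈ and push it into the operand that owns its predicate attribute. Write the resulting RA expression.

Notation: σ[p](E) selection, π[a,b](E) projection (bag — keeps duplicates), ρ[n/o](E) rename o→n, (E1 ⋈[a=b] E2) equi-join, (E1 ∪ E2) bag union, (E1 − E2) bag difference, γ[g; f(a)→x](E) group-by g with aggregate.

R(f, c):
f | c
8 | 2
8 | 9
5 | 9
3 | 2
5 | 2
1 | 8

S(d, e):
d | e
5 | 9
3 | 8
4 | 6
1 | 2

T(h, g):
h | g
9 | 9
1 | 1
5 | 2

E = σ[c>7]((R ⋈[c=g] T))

σ filters on c, owned by the left side.
E' = (σ[c>7](R) ⋈[c=g] T)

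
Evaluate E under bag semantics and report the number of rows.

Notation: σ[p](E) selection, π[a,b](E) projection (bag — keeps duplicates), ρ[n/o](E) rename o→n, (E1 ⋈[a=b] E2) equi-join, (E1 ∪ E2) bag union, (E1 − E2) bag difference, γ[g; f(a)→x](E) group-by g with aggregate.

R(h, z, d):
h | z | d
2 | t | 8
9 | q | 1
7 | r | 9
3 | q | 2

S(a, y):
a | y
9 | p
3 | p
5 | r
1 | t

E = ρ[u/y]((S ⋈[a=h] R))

Stepwise |·|:
  S → 4
  R → 4
  (S ⋈[a=h] R) → 2
  ρ[u/y]((S ⋈[a=h] R)) → 2

|E| = 2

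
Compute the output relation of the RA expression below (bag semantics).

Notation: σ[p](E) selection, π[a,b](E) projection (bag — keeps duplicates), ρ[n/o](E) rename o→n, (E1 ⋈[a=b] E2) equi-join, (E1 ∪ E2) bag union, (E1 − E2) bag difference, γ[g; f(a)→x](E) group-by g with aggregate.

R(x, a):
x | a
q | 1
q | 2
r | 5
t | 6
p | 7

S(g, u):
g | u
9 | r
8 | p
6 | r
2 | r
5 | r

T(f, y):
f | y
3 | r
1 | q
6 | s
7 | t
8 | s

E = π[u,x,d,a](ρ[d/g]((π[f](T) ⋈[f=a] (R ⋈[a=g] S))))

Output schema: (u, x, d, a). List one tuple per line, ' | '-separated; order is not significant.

Row counts bottom-up:
  T → 5
  π[f](T) → 5
  R → 5
  S → 5
  (R ⋈[a=g] S) → 3
  (π[f](T) ⋈[f=a] (R ⋈[a=g] S)) → 1
  ρ[d/g]((π[f](T) ⋈[f=a] (R ⋈[a=g] S))) → 1
  π[u,x,d,a](ρ[d/g]((π[f](T) ⋈[f=a] (R ⋈[a=g] S)))) → 1

== RESULT ==
u | x | d | a
r | t | 6 | 6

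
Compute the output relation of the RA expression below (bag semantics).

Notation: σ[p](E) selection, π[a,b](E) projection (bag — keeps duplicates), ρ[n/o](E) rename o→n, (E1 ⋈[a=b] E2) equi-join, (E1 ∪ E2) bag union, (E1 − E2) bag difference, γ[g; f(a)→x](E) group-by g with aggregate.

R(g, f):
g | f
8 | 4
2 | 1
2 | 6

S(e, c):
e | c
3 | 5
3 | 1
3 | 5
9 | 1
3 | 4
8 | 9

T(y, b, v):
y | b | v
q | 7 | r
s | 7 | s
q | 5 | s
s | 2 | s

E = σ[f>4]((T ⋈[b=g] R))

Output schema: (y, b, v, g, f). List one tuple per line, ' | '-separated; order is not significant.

Stepwise |·|:
  T → 4
  R → 3
  (T ⋈[b=g] R) → 2
  σ[f>4]((T ⋈[b=g] R)) → 1

== RESULT ==
y | b | v | g | f
s | 2 | s | 2 | 6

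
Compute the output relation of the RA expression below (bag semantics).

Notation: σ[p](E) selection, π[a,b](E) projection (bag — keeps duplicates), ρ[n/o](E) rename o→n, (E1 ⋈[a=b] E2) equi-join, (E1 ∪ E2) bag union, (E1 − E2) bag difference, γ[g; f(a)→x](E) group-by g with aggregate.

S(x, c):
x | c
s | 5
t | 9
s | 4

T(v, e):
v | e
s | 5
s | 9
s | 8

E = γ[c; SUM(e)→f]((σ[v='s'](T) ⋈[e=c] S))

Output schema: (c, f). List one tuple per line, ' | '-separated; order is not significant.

Stepwise |·|:
  T → 3
  σ[v='s'](T) → 3
  S → 3
  (σ[v='s'](T) ⋈[e=c] S) → 2
  γ[c; SUM(e)→f]((σ[v='s'](T) ⋈[e=c] S)) → 2

== RESULT ==
c | f
5 | 5
9 | 9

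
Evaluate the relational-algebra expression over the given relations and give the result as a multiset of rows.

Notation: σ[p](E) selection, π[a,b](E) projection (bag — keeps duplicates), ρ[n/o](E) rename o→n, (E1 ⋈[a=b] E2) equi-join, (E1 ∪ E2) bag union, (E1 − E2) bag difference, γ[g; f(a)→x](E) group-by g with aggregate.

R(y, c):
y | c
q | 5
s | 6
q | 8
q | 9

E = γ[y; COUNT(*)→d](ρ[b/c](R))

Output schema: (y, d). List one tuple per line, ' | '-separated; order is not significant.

Subexpression sizes:
  R → 4
  ρ[b/c](R) → 4
  γ[y; COUNT(*)→d](ρ[b/c](R)) → 2

== RESULT ==
y | d
q | 3
s | 1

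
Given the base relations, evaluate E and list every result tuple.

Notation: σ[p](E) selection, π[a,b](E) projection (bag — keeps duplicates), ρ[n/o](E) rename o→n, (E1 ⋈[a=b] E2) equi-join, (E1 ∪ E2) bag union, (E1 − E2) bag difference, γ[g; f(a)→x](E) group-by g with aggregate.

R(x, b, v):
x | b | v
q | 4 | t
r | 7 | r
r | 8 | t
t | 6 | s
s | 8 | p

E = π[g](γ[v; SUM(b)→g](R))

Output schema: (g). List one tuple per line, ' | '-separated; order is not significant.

Subexpression sizes:
  R → 5
  γ[v; SUM(b)→g](R) → 4
  π[g](γ[v; SUM(b)→g](R)) → 4

== RESULT ==
g
6
7
8
12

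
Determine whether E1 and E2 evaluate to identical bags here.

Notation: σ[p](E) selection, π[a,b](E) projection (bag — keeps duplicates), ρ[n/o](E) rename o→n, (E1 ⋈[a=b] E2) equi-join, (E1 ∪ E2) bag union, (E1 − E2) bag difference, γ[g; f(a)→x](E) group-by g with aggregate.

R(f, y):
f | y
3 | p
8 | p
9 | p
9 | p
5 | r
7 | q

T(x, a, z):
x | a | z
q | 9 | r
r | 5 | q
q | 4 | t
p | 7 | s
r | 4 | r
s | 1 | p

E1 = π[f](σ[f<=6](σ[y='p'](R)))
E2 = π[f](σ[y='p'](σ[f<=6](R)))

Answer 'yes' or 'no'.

E1 row counts bottom-up:
  R → 6
  σ[y='p'](R) → 4
  σ[f<=6](σ[y='p'](R)) → 1
  π[f](σ[f<=6](σ[y='p'](R))) → 1
E2 row counts bottom-up:
  R → 6
  σ[f<=6](R) → 2
  σ[y='p'](σ[f<=6](R)) → 1
  π[f](σ[y='p'](σ[f<=6](R))) → 1

E1 and E2 produce the same multiset:
f
3

yes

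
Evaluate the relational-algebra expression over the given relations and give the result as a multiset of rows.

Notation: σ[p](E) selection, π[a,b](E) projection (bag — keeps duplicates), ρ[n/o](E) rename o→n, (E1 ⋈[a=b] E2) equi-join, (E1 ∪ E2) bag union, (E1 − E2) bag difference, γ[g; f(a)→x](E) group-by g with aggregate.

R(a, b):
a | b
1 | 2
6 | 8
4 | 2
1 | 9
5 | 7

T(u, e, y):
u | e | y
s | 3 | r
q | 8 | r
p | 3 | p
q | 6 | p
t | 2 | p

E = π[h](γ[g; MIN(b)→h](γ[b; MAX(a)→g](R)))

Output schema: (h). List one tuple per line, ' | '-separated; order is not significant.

Stepwise |·|:
  R → 5
  γ[b; MAX(a)→g](R) → 4
  γ[g; MIN(b)→h](γ[b; MAX(a)→g](R)) → 4
  π[h](γ[g; MIN(b)→h](γ[b; MAX(a)→g](R))) → 4

== RESULT ==
h
2
7
8
9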